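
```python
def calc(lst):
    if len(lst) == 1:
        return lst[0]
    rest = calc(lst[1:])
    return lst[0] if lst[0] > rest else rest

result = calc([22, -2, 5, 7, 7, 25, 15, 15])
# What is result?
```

Recursive max over [22, -2, 5, 7, 7, 25, 15, 15] = 25

Answer: 25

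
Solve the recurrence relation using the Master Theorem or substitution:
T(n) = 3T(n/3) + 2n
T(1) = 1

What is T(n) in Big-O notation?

By Master Theorem: a=3, b=3, f(n)=2n. Since log_3(3) = 1 and f(n) = Θ(n^1), Case 2 applies. T(n) = O(n log n).

Answer: O(n log n)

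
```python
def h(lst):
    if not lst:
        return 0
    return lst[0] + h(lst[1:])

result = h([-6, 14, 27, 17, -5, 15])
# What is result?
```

(-6) + 14 + 27 + 17 + (-5) + 15 + 0 = 62

Answer: 62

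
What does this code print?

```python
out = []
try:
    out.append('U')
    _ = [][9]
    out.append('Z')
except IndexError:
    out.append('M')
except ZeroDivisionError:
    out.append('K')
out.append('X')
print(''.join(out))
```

Execution trace: 'U' (try body) → 'M' (except IndexError) → 'X' (after the try/except). Output: UMX

Answer: UMX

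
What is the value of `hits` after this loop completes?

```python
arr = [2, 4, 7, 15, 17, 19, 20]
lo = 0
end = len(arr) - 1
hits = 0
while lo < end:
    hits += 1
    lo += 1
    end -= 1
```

Iterations until pointers meet (list length 7)
`hits` takes the values: 0 → 1 → 2 → 3

Answer: 3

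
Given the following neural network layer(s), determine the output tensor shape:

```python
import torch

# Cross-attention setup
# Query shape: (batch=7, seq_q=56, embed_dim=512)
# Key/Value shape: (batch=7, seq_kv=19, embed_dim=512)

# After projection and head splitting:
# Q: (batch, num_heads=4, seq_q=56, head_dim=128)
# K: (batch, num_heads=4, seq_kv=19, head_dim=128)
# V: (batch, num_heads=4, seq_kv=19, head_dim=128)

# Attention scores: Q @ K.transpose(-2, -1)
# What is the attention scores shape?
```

Input: (7, 56, 512) -> Output: (7, 4, 56, 19)

Answer: (7, 4, 56, 19)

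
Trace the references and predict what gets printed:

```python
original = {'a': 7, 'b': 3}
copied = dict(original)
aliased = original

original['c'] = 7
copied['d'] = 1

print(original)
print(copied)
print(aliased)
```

Key concept: dict() creates copy, assignment creates alias.
Step by step:
`original = {'a': 7, 'b': 3}` → original = {'a': 7, 'b': 3}
`copied = dict(original)` → copied = {'a': 7, 'b': 3}
`aliased = original` → aliased = {'a': 7, 'b': 3} (same object as original)
`original['c'] = 7` → original = {'a': 7, 'b': 3, 'c': 7} (same object as aliased); aliased = {'a': 7, 'b': 3, 'c': 7} (same object as original)
`copied['d'] = 1` → copied = {'a': 7, 'b': 3, 'd': 1}
`print(original)` → prints {'a': 7, 'b': 3, 'c': 7}
`print(copied)` → prints {'a': 7, 'b': 3, 'd': 1}
`print(aliased)` → prints {'a': 7, 'b': 3, 'c': 7}

Answer:
{'a': 7, 'b': 3, 'c': 7}
{'a': 7, 'b': 3, 'd': 1}
{'a': 7, 'b': 3, 'c': 7}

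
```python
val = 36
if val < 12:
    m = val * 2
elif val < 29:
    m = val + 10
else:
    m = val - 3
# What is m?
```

Trace:
`val = 36` → val = 36
`if val < 12: ...` → val < 12 is False, val < 29 is False, take else branch → m = 33
So m = 33

Answer: 33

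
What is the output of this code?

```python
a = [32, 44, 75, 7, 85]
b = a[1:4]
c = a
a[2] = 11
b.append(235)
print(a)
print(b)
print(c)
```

Key concept: slice vs alias.
Step by step:
`a = [32, 44, 75, 7, 85]` → a = [32, 44, 75, 7, 85]
`b = a[1:4]` → b = [44, 75, 7]
`c = a` → c = [32, 44, 75, 7, 85] (same object as a)
`a[2] = 11` → a = [32, 44, 11, 7, 85] (same object as c); c = [32, 44, 11, 7, 85] (same object as a)
`b.append(235)` → b = [44, 75, 7, 235]
`print(a)` → prints [32, 44, 11, 7, 85]
`print(b)` → prints [44, 75, 7, 235]
`print(c)` → prints [32, 44, 11, 7, 85]

Answer:
[32, 44, 11, 7, 85]
[44, 75, 7, 235]
[32, 44, 11, 7, 85]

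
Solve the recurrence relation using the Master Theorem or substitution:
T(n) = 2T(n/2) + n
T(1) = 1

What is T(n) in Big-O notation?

By Master Theorem: a=2, b=2, f(n)=n. Since log_2(2) = 1 and f(n) = Θ(n^1), Case 2 applies. T(n) = O(n log n).

Answer: O(n log n)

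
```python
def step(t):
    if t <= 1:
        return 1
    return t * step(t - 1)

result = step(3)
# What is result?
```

step(3) = 3 * 2 * 1 = 6

Answer: 6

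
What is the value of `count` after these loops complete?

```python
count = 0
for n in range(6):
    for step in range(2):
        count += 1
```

6 * 2 = 12
`count` takes the values: 0 → 1 → 2 → 3 → 4 → 5 → 6 → 7 → 8 → 9 → 10 → 11 → 12

Answer: 12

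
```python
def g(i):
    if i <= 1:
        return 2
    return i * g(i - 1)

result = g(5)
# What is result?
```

g(5) = 5 * 4 * 3 * 2 * 2 = 240

Answer: 240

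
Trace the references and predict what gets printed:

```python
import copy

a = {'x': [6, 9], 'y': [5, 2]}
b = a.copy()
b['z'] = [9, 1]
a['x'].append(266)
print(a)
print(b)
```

Key concept: shallow copy of dict with mutable values.
Step by step:
`a = {'x': [6, 9], 'y': [5, 2]}` → a = {'x': [6, 9], 'y': [5, 2]}
`b = a.copy()` → b = {'x': [6, 9], 'y': [5, 2]}
`b['z'] = [9, 1]` → b = {'x': [6, 9], 'y': [5, 2], 'z': [9, 1]}
`a['x'].append(266)` → a = {'x': [6, 9, 266], 'y': [5, 2]}; b = {'x': [6, 9, 266], 'y': [5, 2], 'z': [9, 1]}
`print(a)` → prints {'x': [6, 9, 266], 'y': [5, 2]}
`print(b)` → prints {'x': [6, 9, 266], 'y': [5, 2], 'z': [9, 1]}

Answer:
{'x': [6, 9, 266], 'y': [5, 2]}
{'x': [6, 9, 266], 'y': [5, 2], 'z': [9, 1]}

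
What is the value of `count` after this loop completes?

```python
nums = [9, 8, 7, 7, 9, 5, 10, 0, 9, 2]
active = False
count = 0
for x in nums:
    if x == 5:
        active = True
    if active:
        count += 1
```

Count elements after first 5 in [9, 8, 7, 7, 9, 5, 10, 0, 9, 2]
`count` takes the values: 0 → 1 → 2 → 3 → 4 → 5

Answer: 5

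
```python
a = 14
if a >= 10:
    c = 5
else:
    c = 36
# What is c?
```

Trace:
`a = 14` → a = 14
`if a >= 10: ...` → a >= 10 is True → c = 5
So c = 5

Answer: 5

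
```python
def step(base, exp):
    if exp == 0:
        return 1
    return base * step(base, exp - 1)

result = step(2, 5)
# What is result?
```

step(2, 5) = 2 * 2 * 2 * 2 * 2 = 32

Answer: 32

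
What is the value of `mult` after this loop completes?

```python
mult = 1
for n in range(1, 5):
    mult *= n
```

4! = 24
`mult` takes the values: 1 → 2 → 6 → 24

Answer: 24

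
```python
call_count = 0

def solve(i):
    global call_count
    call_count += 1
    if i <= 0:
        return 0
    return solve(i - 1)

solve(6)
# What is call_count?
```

Linear recursion stepping by 1: 7 calls from i=6 down to ≤0.

Answer: 7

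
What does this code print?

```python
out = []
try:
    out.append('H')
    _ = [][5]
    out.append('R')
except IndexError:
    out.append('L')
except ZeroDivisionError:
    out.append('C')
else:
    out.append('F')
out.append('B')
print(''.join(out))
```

Execution trace: 'H' (try body) → 'L' (except IndexError) → 'B' (after the try/except). Output: HLB

Answer: HLB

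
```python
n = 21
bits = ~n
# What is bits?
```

Trace:
`n = 21` → n = 21
`bits = ~n` → bits = -22
So bits = -22

Answer: -22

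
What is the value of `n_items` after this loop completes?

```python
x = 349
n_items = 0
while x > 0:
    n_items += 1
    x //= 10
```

Count digits by repeated division by 10
`n_items` takes the values: 0 → 1 → 2 → 3

Answer: 3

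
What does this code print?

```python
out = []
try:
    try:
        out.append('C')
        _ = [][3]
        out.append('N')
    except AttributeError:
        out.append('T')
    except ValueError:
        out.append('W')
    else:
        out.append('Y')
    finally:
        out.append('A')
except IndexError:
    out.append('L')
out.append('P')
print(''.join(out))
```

Execution trace: 'C' (try body) → 'A' (finally) → 'L' (outer except IndexError) → 'P' (after the try/except). Output: CALP

Answer: CALP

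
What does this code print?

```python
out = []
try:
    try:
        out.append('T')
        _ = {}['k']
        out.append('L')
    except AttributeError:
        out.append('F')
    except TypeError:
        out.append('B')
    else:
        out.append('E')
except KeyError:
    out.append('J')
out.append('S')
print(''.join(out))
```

Execution trace: 'T' (try body) → 'J' (outer except KeyError) → 'S' (after the try/except). Output: TJS

Answer: TJS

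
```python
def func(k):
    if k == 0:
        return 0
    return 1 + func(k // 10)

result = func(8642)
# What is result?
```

Count of digits of 8642: 4

Answer: 4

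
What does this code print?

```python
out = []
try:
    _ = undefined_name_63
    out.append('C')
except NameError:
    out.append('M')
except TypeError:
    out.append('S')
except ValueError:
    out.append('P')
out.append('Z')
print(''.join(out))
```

Execution trace: 'M' (except NameError) → 'Z' (after the try/except). Output: MZ

Answer: MZ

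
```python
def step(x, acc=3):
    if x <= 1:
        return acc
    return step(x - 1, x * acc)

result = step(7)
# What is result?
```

Accumulator trace (n, acc): (7, 3) -> (6, 21) -> (5, 126) -> (4, 630) -> (3, 2520) -> (2, 7560) -> (1, 15120) -> return 15120

Answer: 15120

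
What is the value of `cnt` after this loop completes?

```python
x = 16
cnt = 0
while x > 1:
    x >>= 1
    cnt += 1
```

Count right shifts until 1
`cnt` takes the values: 0 → 1 → 2 → 3 → 4

Answer: 4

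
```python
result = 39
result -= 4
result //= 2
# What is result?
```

Trace:
`result = 39` → result = 39
`result -= 4` → result = 35
`result //= 2` → result = 17
So result = 17

Answer: 17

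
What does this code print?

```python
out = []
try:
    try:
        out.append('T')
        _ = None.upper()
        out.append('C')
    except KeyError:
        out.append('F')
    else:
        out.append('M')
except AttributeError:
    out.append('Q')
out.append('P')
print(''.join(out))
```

Execution trace: 'T' (inner try body) → 'Q' (outer except AttributeError) → 'P' (after the try/except). Output: TQP

Answer: TQP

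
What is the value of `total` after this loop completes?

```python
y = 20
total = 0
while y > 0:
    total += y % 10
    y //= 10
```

Sum digits of 20
`total` takes the values: 0 → 2

Answer: 2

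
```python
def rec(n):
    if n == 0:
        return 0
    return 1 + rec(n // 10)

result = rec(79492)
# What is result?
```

Count of digits of 79492: 5

Answer: 5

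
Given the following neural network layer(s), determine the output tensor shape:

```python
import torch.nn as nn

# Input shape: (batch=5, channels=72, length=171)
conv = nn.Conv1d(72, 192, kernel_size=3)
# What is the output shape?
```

Input: (5, 72, 171) -> Output: (5, 192, 169)

Answer: (5, 192, 169)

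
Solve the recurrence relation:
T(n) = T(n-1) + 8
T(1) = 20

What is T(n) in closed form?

Unrolling: T(n) = T(1) + 8·(n-1) = 20 + 8(n-1) = 8n + 12.

Answer: T(n) = 8n + 12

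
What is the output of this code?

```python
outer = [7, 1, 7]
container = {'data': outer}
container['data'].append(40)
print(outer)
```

Key concept: dict holds reference to list.
Step by step:
`outer = [7, 1, 7]` → outer = [7, 1, 7]
`container = {'data': outer}` → container = {'data': [7, 1, 7]}
`container['data'].append(40)` → outer = [7, 1, 7, 40]; container = {'data': [7, 1, 7, 40]}
`print(outer)` → prints [7, 1, 7, 40]

Answer: [7, 1, 7, 40]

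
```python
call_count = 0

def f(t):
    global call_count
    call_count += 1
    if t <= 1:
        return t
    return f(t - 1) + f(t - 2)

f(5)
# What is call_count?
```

Calls(t) = 1 + Calls(t-1) + Calls(t-2); Calls(0)=Calls(1)=1. For t=5 this gives 15.

Answer: 15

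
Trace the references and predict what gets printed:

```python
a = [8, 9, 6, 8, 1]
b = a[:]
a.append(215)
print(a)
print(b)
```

Key concept: slice [:] creates copy.
Step by step:
`a = [8, 9, 6, 8, 1]` → a = [8, 9, 6, 8, 1]
`b = a[:]` → b = [8, 9, 6, 8, 1]
`a.append(215)` → a = [8, 9, 6, 8, 1, 215]
`print(a)` → prints [8, 9, 6, 8, 1, 215]
`print(b)` → prints [8, 9, 6, 8, 1]

Answer:
[8, 9, 6, 8, 1, 215]
[8, 9, 6, 8, 1]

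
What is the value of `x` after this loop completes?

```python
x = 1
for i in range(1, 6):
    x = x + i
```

Start at 1, add 1 through 5
`x` takes the values: 1 → 2 → 4 → 7 → 11 → 16

Answer: 16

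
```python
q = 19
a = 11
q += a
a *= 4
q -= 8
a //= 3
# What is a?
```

Trace:
`q = 19` → q = 19
`a = 11` → a = 11
`q += a` → q = 30
`a *= 4` → a = 44
`q -= 8` → q = 22
`a //= 3` → a = 14
So a = 14

Answer: 14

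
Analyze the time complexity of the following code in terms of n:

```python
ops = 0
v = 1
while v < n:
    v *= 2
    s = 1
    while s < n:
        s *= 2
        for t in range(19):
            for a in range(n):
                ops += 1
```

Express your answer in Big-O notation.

Each loop level contributes: log n × log n × 1 × n. Multiplying the contributions gives O(n log² n).

Answer: O(n log² n)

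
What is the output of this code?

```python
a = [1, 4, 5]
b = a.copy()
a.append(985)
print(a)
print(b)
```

Key concept: list.copy() creates independent copy.
Step by step:
`a = [1, 4, 5]` → a = [1, 4, 5]
`b = a.copy()` → b = [1, 4, 5]
`a.append(985)` → a = [1, 4, 5, 985]
`print(a)` → prints [1, 4, 5, 985]
`print(b)` → prints [1, 4, 5]

Answer:
[1, 4, 5, 985]
[1, 4, 5]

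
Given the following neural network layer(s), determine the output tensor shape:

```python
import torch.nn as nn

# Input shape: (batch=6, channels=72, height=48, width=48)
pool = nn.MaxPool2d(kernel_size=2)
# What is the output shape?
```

Input: (6, 72, 48, 48) -> Output: (6, 72, 24, 24)

Answer: (6, 72, 24, 24)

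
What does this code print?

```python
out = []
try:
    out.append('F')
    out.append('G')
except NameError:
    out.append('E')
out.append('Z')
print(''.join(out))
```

Execution trace: 'F' (try body) → 'G' (try body, no exception) → 'Z' (after the try/except). Output: FGZ

Answer: FGZ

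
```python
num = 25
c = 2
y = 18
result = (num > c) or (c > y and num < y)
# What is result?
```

Trace:
`num = 25` → num = 25
`c = 2` → c = 2
`y = 18` → y = 18
`result = (num > c) or (c > y and num < y)` → result = True
So result = True

Answer: True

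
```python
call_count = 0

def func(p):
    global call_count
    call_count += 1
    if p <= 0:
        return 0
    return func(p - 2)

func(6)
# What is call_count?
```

Linear recursion stepping by 2: 4 calls from p=6 down to ≤0.

Answer: 4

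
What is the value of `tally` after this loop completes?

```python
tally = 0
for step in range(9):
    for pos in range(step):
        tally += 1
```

Triangle number: 0+1+2+...+8
`tally` takes the values: 0 → 1 → 2 → 3 → 4 → 5 → 6 → 7 → 8 → 9 → 10 → 11 → 12 → 13 → 14 → 15 → 16 → 17 → 18 → 19 → 20 → 21 → 22 → 23 → 24 → 25 → 26 → 27 → 28 → 29 → 30 → 31 → 32 → 33 → 34 → 35 → 36

Answer: 36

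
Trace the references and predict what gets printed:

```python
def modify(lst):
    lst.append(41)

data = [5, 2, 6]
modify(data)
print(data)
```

Key concept: function modifies passed list.
Step by step:
`data = [5, 2, 6]` → data = [5, 2, 6]
`modify(data)` → data = [5, 2, 6, 41]
`print(data)` → prints [5, 2, 6, 41]

Answer: [5, 2, 6, 41]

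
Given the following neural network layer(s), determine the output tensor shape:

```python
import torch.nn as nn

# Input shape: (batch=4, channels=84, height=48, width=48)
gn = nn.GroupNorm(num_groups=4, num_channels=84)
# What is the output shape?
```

Input: (4, 84, 48, 48) -> Output: (4, 84, 48, 48)

Answer: (4, 84, 48, 48)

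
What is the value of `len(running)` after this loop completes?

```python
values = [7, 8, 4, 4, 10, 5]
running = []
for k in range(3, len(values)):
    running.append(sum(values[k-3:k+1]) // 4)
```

Number of 4-element averages
`running` takes the values: [] → [5] → [5, 6] → [5, 6, 5]
So `len(running)` = 3

Answer: 3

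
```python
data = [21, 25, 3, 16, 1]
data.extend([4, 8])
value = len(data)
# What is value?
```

Trace:
`data = [21, 25, 3, 16, 1]` → data = [21, 25, 3, 16, 1]
`data.extend([4, 8])` → data = [21, 25, 3, 16, 1, 4, 8]
`value = len(data)` → value = 7
So value = 7

Answer: 7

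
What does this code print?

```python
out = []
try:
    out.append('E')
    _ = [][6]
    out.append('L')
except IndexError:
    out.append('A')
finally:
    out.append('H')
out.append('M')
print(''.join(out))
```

Execution trace: 'E' (try body) → 'A' (except IndexError) → 'H' (finally) → 'M' (after the try/except). Output: EAHM

Answer: EAHM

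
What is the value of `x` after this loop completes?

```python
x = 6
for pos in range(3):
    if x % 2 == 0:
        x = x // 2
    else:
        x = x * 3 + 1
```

Collatz-style transformation from 6
`x` takes the values: 6 → 3 → 10 → 5

Answer: 5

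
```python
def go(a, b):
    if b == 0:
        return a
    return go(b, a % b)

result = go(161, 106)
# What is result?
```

go(161, 106) -> go(106, 55) -> go(55, 51) -> go(51, 4) -> go(4, 3) -> go(3, 1) -> go(1, 0) -> 1

Answer: 1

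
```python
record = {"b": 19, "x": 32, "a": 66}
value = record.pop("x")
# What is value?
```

Trace:
`record = {"b": 19, "x": 32, "a": 66}` → record = {'b': 19, 'x': 32, 'a': 66}
`value = record.pop("x")` → record = {'b': 19, 'a': 66}; value = 32
So value = 32

Answer: 32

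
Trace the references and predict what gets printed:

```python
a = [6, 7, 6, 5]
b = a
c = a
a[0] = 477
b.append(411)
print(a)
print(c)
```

Key concept: multiple aliases.
Step by step:
`a = [6, 7, 6, 5]` → a = [6, 7, 6, 5]
`b = a` → b = [6, 7, 6, 5] (same object as a)
`c = a` → c = [6, 7, 6, 5] (same object as a, b)
`a[0] = 477` → a = [477, 7, 6, 5] (same object as b, c); b = [477, 7, 6, 5] (same object as a, c); c = [477, 7, 6, 5] (same object as a, b)
`b.append(411)` → a = [477, 7, 6, 5, 411] (same object as b, c); b = [477, 7, 6, 5, 411] (same object as a, c); c = [477, 7, 6, 5, 411] (same object as a, b)
`print(a)` → prints [477, 7, 6, 5, 411]
`print(c)` → prints [477, 7, 6, 5, 411]

Answer:
[477, 7, 6, 5, 411]
[477, 7, 6, 5, 411]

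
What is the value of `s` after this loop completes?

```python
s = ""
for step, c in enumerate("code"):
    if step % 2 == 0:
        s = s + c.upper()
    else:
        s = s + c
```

Uppercase even positions in 'code'
`s` takes the values: "" → "C" → "Co" → "CoD" → "CoDe"

Answer: "CoDe"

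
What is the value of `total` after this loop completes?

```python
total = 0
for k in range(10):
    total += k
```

Sum of 0 to 9 = 45
`total` takes the values: 0 → 1 → 3 → 6 → 10 → 15 → 21 → 28 → 36 → 45

Answer: 45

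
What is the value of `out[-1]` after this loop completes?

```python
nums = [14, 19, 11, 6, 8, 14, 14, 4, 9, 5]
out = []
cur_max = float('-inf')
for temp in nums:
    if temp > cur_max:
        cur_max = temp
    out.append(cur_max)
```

Running max ends at 19
`out` takes the values: [] → [14] → [14, 19] → [14, 19, 19] → [14, 19, 19, 19] → [14, 19, 19, 19, 19] → [14, 19, 19, 19, 19, 19] → [14, 19, 19, 19, 19, 19, 19] → [14, 19, 19, 19, 19, 19, 19, 19] → [14, 19, 19, 19, 19, 19, 19, 19, 19] → [14, 19, 19, 19, 19, 19, 19, 19, 19, 19]
So `out[-1]` = 19

Answer: 19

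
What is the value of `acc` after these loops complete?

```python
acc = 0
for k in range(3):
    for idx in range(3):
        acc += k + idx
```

Sum of all k+idx for k,idx in 3x3
`acc` takes the values: 0 → 1 → 3 → 4 → 6 → 9 → 11 → 14 → 18

Answer: 18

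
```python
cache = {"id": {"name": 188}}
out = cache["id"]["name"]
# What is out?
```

Trace:
`cache = {"id": {"name": 188}}` → cache = {'id': {'name': 188}}
`out = cache["id"]["name"]` → out = 188
So out = 188

Answer: 188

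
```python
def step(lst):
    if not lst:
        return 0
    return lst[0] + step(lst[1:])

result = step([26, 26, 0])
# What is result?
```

26 + 26 + 0 + 0 = 52

Answer: 52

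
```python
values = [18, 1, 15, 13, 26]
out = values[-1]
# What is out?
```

Trace:
`values = [18, 1, 15, 13, 26]` → values = [18, 1, 15, 13, 26]
`out = values[-1]` → out = 26
So out = 26

Answer: 26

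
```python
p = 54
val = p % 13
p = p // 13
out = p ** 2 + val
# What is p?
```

Trace:
`p = 54` → p = 54
`val = p % 13` → val = 2
`p = p // 13` → p = 4
`out = p ** 2 + val` → out = 18
So p = 4

Answer: 4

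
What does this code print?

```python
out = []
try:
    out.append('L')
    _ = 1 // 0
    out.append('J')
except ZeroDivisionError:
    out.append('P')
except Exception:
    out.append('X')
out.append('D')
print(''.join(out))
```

Execution trace: 'L' (try body) → 'P' (except ZeroDivisionError) → 'D' (after the try/except). Output: LPD

Answer: LPD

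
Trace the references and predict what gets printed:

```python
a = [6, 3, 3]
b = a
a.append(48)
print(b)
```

Key concept: basic list aliasing.
Step by step:
`a = [6, 3, 3]` → a = [6, 3, 3]
`b = a` → b = [6, 3, 3] (same object as a)
`a.append(48)` → a = [6, 3, 3, 48] (same object as b); b = [6, 3, 3, 48] (same object as a)
`print(b)` → prints [6, 3, 3, 48]

Answer: [6, 3, 3, 48]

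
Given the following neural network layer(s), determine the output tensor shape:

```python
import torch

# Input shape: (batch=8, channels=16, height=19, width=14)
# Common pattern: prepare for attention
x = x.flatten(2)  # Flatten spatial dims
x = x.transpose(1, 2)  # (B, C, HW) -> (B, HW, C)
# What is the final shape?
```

Input: (8, 16, 19, 14) -> after flatten(2): (8, 16, 266) -> Output: (8, 266, 16)

Answer: (8, 266, 16)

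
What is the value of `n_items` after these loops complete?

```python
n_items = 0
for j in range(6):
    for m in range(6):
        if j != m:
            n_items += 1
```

6² - 6 (exclude diagonal)
`n_items` takes the values: 0 → 1 → 2 → 3 → 4 → 5 → 6 → 7 → 8 → 9 → 10 → 11 → 12 → 13 → 14 → 15 → 16 → 17 → 18 → 19 → 20 → 21 → 22 → 23 → 24 → 25 → 26 → 27 → 28 → 29 → 30

Answer: 30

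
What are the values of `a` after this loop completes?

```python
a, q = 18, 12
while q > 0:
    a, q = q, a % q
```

GCD of 18 and 12
`a` takes the values: 18 → 12 → 6

Answer: 6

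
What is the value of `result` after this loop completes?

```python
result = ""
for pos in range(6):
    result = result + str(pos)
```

Concatenate digits 0 to 5
`result` takes the values: "" → "0" → "01" → "012" → "0123" → "01234" → "012345"

Answer: "012345"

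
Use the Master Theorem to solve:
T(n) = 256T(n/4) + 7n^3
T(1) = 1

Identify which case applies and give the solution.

a=256, b=4, f(n)=7n^3. log_4(256) = 4. Since c=3 < 4, Case 1 applies: T(n) = Θ(n^log_b(a)) = O(n^4).

Answer: O(n^4) - Case 1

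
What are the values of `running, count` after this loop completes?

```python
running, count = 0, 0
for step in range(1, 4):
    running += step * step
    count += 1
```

Sum of squares and count
`running, count` takes the values: (0, 0) → (1, 0) → (1, 1) → (5, 1) → (5, 2) → (14, 2) → (14, 3)

Answer: 14, 3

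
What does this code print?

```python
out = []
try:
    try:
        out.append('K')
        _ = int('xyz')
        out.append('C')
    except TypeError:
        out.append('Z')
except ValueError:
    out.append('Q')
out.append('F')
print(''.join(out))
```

Execution trace: 'K' (inner try body) → 'Q' (outer except ValueError) → 'F' (after the try/except). Output: KQF

Answer: KQF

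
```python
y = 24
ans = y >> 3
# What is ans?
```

Trace:
`y = 24` → y = 24
`ans = y >> 3` → ans = 3
So ans = 3

Answer: 3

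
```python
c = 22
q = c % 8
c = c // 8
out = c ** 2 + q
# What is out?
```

Trace:
`c = 22` → c = 22
`q = c % 8` → q = 6
`c = c // 8` → c = 2
`out = c ** 2 + q` → out = 10
So out = 10

Answer: 10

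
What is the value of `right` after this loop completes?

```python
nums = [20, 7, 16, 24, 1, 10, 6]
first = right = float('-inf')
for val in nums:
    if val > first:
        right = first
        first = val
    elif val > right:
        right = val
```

Second largest (with repeats) in [20, 7, 16, 24, 1, 10, 6]
`right` takes the values: -inf → 7 → 16 → 20

Answer: 20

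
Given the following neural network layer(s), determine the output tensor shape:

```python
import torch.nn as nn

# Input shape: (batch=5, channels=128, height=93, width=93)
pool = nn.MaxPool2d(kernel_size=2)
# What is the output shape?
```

Input: (5, 128, 93, 93) -> Output: (5, 128, 46, 46)

Answer: (5, 128, 46, 46)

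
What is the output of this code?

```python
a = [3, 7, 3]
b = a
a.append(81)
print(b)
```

Key concept: basic list aliasing.
Step by step:
`a = [3, 7, 3]` → a = [3, 7, 3]
`b = a` → b = [3, 7, 3] (same object as a)
`a.append(81)` → a = [3, 7, 3, 81] (same object as b); b = [3, 7, 3, 81] (same object as a)
`print(b)` → prints [3, 7, 3, 81]

Answer: [3, 7, 3, 81]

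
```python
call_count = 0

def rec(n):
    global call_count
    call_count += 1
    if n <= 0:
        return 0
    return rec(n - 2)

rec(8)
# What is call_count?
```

Linear recursion stepping by 2: 5 calls from n=8 down to ≤0.

Answer: 5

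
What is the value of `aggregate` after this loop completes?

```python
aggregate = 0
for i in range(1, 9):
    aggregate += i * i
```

Sum of squares 1² to 8² = 204
`aggregate` takes the values: 0 → 1 → 5 → 14 → 30 → 55 → 91 → 140 → 204

Answer: 204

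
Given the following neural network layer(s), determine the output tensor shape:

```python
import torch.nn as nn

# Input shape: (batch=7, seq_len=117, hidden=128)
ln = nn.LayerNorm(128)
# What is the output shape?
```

Input: (7, 117, 128) -> Output: (7, 117, 128)

Answer: (7, 117, 128)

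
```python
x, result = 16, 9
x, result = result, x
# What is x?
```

Trace:
`x, result = 16, 9` → x = 16; result = 9
`x, result = result, x` → x = 9; result = 16
So x = 9

Answer: 9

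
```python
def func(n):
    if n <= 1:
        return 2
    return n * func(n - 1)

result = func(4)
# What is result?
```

func(4) = 4 * 3 * 2 * 2 = 48

Answer: 48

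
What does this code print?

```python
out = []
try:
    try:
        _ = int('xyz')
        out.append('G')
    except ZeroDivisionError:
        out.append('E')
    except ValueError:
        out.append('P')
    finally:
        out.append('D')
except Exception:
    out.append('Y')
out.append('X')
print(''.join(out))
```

Execution trace: 'P' (inner except ValueError) → 'D' (inner finally) → 'X' (after the try/except). Output: PDX

Answer: PDX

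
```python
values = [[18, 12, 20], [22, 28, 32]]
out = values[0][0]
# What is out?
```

Trace:
`values = [[18, 12, 20], [22, 28, 32]]` → values = [[18, 12, 20], [22, 28, 32]]
`out = values[0][0]` → out = 18
So out = 18

Answer: 18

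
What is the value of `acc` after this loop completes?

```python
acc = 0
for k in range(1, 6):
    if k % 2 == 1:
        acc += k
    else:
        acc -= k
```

Add odd, subtract even
`acc` takes the values: 0 → 1 → -1 → 2 → -2 → 3

Answer: 3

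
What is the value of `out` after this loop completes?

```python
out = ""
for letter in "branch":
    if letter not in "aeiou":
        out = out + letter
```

Remove vowels from 'branch'
`out` takes the values: "" → "b" → "br" → "brn" → "brnc" → "brnch"

Answer: "brnch"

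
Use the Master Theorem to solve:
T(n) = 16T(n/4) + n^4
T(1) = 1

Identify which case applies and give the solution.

a=16, b=4, f(n)=n^4. log_4(16) = 2. Since c=4 > 2 and the regularity condition holds (16(n/4)^4 = (16/4^4)n^4 with 16/4^4 < 1), Case 3 applies: T(n) = Θ(f(n)) = O(n^4).

Answer: O(n^4) - Case 3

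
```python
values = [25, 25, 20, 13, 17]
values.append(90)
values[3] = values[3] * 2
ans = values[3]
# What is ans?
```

Trace:
`values = [25, 25, 20, 13, 17]` → values = [25, 25, 20, 13, 17]
`values.append(90)` → values = [25, 25, 20, 13, 17, 90]
`values[3] = values[3] * 2` → values = [25, 25, 20, 26, 17, 90]
`ans = values[3]` → ans = 26
So ans = 26

Answer: 26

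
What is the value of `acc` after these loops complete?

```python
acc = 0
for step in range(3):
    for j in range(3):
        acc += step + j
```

Sum of all step+j for step,j in 3x3
`acc` takes the values: 0 → 1 → 3 → 4 → 6 → 9 → 11 → 14 → 18

Answer: 18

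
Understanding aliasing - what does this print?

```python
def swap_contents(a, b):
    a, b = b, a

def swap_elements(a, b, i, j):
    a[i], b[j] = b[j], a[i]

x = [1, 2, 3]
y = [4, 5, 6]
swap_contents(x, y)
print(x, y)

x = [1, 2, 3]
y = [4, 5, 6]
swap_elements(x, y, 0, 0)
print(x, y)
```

Key concept: parameter rebinding vs mutation.
Step by step:
`x = [1, 2, 3]` → x = [1, 2, 3]
`y = [4, 5, 6]` → y = [4, 5, 6]
`swap_contents(x, y)` → no visible change to tracked variables
`print(x, y)` → prints [1, 2, 3] [4, 5, 6]
`x = [1, 2, 3]` → x = [1, 2, 3]
`y = [4, 5, 6]` → y = [4, 5, 6]
`swap_elements(x, y, 0, 0)` → x = [4, 2, 3]; y = [1, 5, 6]
`print(x, y)` → prints [4, 2, 3] [1, 5, 6]

Answer:
[1, 2, 3] [4, 5, 6]
[4, 2, 3] [1, 5, 6]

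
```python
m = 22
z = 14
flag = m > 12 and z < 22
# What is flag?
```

Trace:
`m = 22` → m = 22
`z = 14` → z = 14
`flag = m > 12 and z < 22` → flag = True
So flag = True

Answer: True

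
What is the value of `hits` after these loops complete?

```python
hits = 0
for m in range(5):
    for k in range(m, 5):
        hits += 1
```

Upper triangle: 5 + 4 + ... + 1
`hits` takes the values: 0 → 1 → 2 → 3 → 4 → 5 → 6 → 7 → 8 → 9 → 10 → 11 → 12 → 13 → 14 → 15

Answer: 15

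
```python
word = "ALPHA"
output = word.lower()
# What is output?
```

Trace:
`word = "ALPHA"` → word = 'ALPHA'
`output = word.lower()` → output = 'alpha'
So output = 'alpha'

Answer: 'alpha'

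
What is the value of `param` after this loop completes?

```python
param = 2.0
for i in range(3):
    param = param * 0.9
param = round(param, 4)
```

Exponential decay: 2.0 * 0.9^3
`param` takes the values: 2.0 → 1.8 → 1.62 → 1.458

Answer: 1.458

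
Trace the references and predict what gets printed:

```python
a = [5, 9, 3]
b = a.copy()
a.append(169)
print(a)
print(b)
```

Key concept: list.copy() creates independent copy.
Step by step:
`a = [5, 9, 3]` → a = [5, 9, 3]
`b = a.copy()` → b = [5, 9, 3]
`a.append(169)` → a = [5, 9, 3, 169]
`print(a)` → prints [5, 9, 3, 169]
`print(b)` → prints [5, 9, 3]

Answer:
[5, 9, 3, 169]
[5, 9, 3]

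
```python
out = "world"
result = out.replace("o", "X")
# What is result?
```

Trace:
`out = "world"` → out = 'world'
`result = out.replace("o", "X")` → result = 'wXrld'
So result = 'wXrld'

Answer: 'wXrld'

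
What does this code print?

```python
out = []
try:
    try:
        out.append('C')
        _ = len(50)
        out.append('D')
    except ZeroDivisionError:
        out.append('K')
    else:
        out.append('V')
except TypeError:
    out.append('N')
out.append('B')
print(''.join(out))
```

Execution trace: 'C' (try body) → 'N' (outer except TypeError) → 'B' (after the try/except). Output: CNB

Answer: CNB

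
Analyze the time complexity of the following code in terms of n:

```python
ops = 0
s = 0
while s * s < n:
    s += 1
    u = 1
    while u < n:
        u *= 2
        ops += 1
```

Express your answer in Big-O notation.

Each loop level contributes: √n × log n. Multiplying the contributions gives O(√n log n).

Answer: O(√n log n)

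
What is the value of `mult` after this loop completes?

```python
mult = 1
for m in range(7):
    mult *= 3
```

3^7 = 2187
`mult` takes the values: 1 → 3 → 9 → 27 → 81 → 243 → 729 → 2187

Answer: 2187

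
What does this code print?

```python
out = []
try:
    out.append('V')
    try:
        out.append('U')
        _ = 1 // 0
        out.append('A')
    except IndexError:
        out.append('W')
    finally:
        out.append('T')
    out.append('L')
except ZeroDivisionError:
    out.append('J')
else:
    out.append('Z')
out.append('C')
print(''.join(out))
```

Execution trace: 'V' (try body) → 'U' (inner try body) → 'T' (inner finally) → 'J' (except ZeroDivisionError) → 'C' (after the try/except). Output: VUTJC

Answer: VUTJC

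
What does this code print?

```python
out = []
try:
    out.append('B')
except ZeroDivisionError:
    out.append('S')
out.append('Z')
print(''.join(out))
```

Execution trace: 'B' (try body, no exception) → 'Z' (after the try/except). Output: BZ

Answer: BZ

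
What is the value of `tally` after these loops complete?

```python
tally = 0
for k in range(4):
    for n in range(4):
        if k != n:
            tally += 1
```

4² - 4 (exclude diagonal)
`tally` takes the values: 0 → 1 → 2 → 3 → 4 → 5 → 6 → 7 → 8 → 9 → 10 → 11 → 12

Answer: 12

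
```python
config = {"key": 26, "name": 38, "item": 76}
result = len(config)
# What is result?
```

Trace:
`config = {"key": 26, "name": 38, "item": 76}` → config = {'key': 26, 'name': 38, 'item': 76}
`result = len(config)` → result = 3
So result = 3

Answer: 3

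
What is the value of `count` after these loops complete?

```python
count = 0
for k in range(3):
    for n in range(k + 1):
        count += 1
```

Triangle: 1 + 2 + ... + 3
`count` takes the values: 0 → 1 → 2 → 3 → 4 → 5 → 6

Answer: 6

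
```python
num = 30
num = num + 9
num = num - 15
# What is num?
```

Trace:
`num = 30` → num = 30
`num = num + 9` → num = 39
`num = num - 15` → num = 24
So num = 24

Answer: 24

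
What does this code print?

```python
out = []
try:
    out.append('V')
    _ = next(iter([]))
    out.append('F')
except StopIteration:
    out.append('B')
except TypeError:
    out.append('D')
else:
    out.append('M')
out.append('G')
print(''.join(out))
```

Execution trace: 'V' (try body) → 'B' (except StopIteration) → 'G' (after the try/except). Output: VBG

Answer: VBG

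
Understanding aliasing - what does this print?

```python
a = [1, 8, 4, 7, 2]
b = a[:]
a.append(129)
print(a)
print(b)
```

Key concept: slice [:] creates copy.
Step by step:
`a = [1, 8, 4, 7, 2]` → a = [1, 8, 4, 7, 2]
`b = a[:]` → b = [1, 8, 4, 7, 2]
`a.append(129)` → a = [1, 8, 4, 7, 2, 129]
`print(a)` → prints [1, 8, 4, 7, 2, 129]
`print(b)` → prints [1, 8, 4, 7, 2]

Answer:
[1, 8, 4, 7, 2, 129]
[1, 8, 4, 7, 2]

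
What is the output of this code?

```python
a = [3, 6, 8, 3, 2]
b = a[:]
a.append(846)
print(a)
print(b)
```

Key concept: slice [:] creates copy.
Step by step:
`a = [3, 6, 8, 3, 2]` → a = [3, 6, 8, 3, 2]
`b = a[:]` → b = [3, 6, 8, 3, 2]
`a.append(846)` → a = [3, 6, 8, 3, 2, 846]
`print(a)` → prints [3, 6, 8, 3, 2, 846]
`print(b)` → prints [3, 6, 8, 3, 2]

Answer:
[3, 6, 8, 3, 2, 846]
[3, 6, 8, 3, 2]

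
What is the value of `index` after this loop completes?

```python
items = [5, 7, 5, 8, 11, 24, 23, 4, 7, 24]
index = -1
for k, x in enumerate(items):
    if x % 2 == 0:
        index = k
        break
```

First even number index in [5, 7, 5, 8, 11, 24, 23, 4, 7, 24]
`index` takes the values: -1 → 3

Answer: 3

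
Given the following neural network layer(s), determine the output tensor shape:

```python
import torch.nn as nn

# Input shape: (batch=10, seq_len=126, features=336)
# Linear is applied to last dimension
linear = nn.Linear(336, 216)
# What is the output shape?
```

Input: (10, 126, 336) -> Output: (10, 126, 216)

Answer: (10, 126, 216)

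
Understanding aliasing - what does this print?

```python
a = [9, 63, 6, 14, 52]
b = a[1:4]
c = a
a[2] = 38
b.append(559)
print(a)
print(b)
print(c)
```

Key concept: slice vs alias.
Step by step:
`a = [9, 63, 6, 14, 52]` → a = [9, 63, 6, 14, 52]
`b = a[1:4]` → b = [63, 6, 14]
`c = a` → c = [9, 63, 6, 14, 52] (same object as a)
`a[2] = 38` → a = [9, 63, 38, 14, 52] (same object as c); c = [9, 63, 38, 14, 52] (same object as a)
`b.append(559)` → b = [63, 6, 14, 559]
`print(a)` → prints [9, 63, 38, 14, 52]
`print(b)` → prints [63, 6, 14, 559]
`print(c)` → prints [9, 63, 38, 14, 52]

Answer:
[9, 63, 38, 14, 52]
[63, 6, 14, 559]
[9, 63, 38, 14, 52]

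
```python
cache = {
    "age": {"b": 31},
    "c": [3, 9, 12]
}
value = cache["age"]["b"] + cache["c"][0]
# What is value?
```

Trace:
`cache = { ...` → cache = {'age': {'b': 31}, 'c': [3, 9, 12]}
`value = cache["age"]["b"] + cache["c"][0]` → value = 34
So value = 34

Answer: 34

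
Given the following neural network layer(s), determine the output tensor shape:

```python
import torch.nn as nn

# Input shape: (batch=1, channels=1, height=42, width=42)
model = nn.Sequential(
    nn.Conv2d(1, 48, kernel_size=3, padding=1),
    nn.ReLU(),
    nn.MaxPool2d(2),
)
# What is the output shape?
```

Input: (1, 1, 42, 42) -> after Conv2d: (1, 48, 42, 42) -> after ReLU: (1, 48, 42, 42) -> Output: (1, 48, 21, 21)

Answer: (1, 48, 21, 21)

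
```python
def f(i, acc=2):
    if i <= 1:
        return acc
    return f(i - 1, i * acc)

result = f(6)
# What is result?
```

Accumulator trace (n, acc): (6, 2) -> (5, 12) -> (4, 60) -> (3, 240) -> (2, 720) -> (1, 1440) -> return 1440

Answer: 1440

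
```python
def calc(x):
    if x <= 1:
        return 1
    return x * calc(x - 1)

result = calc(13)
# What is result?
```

calc(13) = 13 * 12 * 11 * 10 * 9 * 8 * 7 * 6 * 5 * 4 * 3 * 2 * 1 = 6227020800

Answer: 6227020800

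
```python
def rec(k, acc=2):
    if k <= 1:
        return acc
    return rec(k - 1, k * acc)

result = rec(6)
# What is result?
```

Accumulator trace (n, acc): (6, 2) -> (5, 12) -> (4, 60) -> (3, 240) -> (2, 720) -> (1, 1440) -> return 1440

Answer: 1440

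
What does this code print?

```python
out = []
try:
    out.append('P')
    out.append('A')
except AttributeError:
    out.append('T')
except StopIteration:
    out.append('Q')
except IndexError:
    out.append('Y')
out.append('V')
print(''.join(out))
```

Execution trace: 'P' (try body) → 'A' (try body, no exception) → 'V' (after the try/except). Output: PAV

Answer: PAV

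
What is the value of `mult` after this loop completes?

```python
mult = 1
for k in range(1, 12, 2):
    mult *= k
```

Product of 1, 3, 5, ... up to 11
`mult` takes the values: 1 → 3 → 15 → 105 → 945 → 10395

Answer: 10395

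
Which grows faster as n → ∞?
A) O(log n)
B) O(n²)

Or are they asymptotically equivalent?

O(log n) vs O(n²): Higher order terms dominate.

Answer: B) O(n²) grows faster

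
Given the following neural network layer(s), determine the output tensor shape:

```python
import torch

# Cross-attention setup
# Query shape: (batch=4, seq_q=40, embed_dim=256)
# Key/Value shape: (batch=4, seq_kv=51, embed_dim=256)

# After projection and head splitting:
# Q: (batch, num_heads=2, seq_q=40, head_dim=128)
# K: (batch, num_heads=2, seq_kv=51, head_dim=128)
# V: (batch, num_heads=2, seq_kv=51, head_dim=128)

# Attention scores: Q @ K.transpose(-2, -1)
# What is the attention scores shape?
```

Input: (4, 40, 256) -> Output: (4, 2, 40, 51)

Answer: (4, 2, 40, 51)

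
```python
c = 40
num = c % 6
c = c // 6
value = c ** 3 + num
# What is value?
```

Trace:
`c = 40` → c = 40
`num = c % 6` → num = 4
`c = c // 6` → c = 6
`value = c ** 3 + num` → value = 220
So value = 220

Answer: 220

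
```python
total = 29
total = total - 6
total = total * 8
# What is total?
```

Trace:
`total = 29` → total = 29
`total = total - 6` → total = 23
`total = total * 8` → total = 184
So total = 184

Answer: 184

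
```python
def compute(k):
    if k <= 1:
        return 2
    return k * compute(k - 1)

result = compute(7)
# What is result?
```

compute(7) = 7 * 6 * 5 * 4 * 3 * 2 * 2 = 10080

Answer: 10080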